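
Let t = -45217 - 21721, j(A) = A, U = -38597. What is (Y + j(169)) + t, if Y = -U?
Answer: -28172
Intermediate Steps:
Y = 38597 (Y = -1*(-38597) = 38597)
t = -66938
(Y + j(169)) + t = (38597 + 169) - 66938 = 38766 - 66938 = -28172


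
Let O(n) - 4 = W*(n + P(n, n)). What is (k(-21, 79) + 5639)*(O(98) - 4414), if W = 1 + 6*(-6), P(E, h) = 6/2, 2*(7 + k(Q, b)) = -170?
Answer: -44070915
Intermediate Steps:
k(Q, b) = -92 (k(Q, b) = -7 + (1/2)*(-170) = -7 - 85 = -92)
P(E, h) = 3 (P(E, h) = 6*(1/2) = 3)
W = -35 (W = 1 - 36 = -35)
O(n) = -101 - 35*n (O(n) = 4 - 35*(n + 3) = 4 - 35*(3 + n) = 4 + (-105 - 35*n) = -101 - 35*n)
(k(-21, 79) + 5639)*(O(98) - 4414) = (-92 + 5639)*((-101 - 35*98) - 4414) = 5547*((-101 - 3430) - 4414) = 5547*(-3531 - 4414) = 5547*(-7945) = -44070915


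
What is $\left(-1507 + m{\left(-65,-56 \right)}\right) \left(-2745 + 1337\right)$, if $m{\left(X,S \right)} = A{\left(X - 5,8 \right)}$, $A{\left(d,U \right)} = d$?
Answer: $2220416$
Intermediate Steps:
$m{\left(X,S \right)} = -5 + X$ ($m{\left(X,S \right)} = X - 5 = -5 + X$)
$\left(-1507 + m{\left(-65,-56 \right)}\right) \left(-2745 + 1337\right) = \left(-1507 - 70\right) \left(-2745 + 1337\right) = \left(-1507 - 70\right) \left(-1408\right) = \left(-1577\right) \left(-1408\right) = 2220416$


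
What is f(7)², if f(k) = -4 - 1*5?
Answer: 81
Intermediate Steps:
f(k) = -9 (f(k) = -4 - 5 = -9)
f(7)² = (-9)² = 81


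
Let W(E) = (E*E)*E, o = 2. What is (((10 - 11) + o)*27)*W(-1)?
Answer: -27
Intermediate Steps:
W(E) = E**3 (W(E) = E**2*E = E**3)
(((10 - 11) + o)*27)*W(-1) = (((10 - 11) + 2)*27)*(-1)**3 = ((-1 + 2)*27)*(-1) = (1*27)*(-1) = 27*(-1) = -27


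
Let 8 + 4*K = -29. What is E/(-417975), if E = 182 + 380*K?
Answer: 1111/139325 ≈ 0.0079742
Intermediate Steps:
K = -37/4 (K = -2 + (¼)*(-29) = -2 - 29/4 = -37/4 ≈ -9.2500)
E = -3333 (E = 182 + 380*(-37/4) = 182 - 3515 = -3333)
E/(-417975) = -3333/(-417975) = -3333*(-1/417975) = 1111/139325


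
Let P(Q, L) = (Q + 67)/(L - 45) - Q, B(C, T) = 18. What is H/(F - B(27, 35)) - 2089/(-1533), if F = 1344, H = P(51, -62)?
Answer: 95948341/72501702 ≈ 1.3234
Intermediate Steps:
P(Q, L) = -Q + (67 + Q)/(-45 + L) (P(Q, L) = (67 + Q)/(-45 + L) - Q = -Q + (67 + Q)/(-45 + L))
H = -5575/107 (H = (67 + 46*51 - 1*(-62)*51)/(-45 - 62) = (67 + 2346 + 3162)/(-107) = -1/107*5575 = -5575/107 ≈ -52.103)
H/(F - B(27, 35)) - 2089/(-1533) = -5575/(107*(1344 - 1*18)) - 2089/(-1533) = -5575/(107*(1344 - 18)) - 2089*(-1/1533) = -5575/107/1326 + 2089/1533 = -5575/107*1/1326 + 2089/1533 = -5575/141882 + 2089/1533 = 95948341/72501702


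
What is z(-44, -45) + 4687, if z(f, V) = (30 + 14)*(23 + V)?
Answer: 3719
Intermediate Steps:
z(f, V) = 1012 + 44*V (z(f, V) = 44*(23 + V) = 1012 + 44*V)
z(-44, -45) + 4687 = (1012 + 44*(-45)) + 4687 = (1012 - 1980) + 4687 = -968 + 4687 = 3719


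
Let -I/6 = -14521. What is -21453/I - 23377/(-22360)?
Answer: 19962249/24976120 ≈ 0.79925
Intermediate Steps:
I = 87126 (I = -6*(-14521) = 87126)
-21453/I - 23377/(-22360) = -21453/87126 - 23377/(-22360) = -21453*1/87126 - 23377*(-1/22360) = -7151/29042 + 23377/22360 = 19962249/24976120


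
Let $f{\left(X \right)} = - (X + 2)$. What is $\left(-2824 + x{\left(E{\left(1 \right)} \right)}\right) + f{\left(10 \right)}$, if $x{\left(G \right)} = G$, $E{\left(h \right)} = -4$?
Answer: $-2840$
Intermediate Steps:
$f{\left(X \right)} = -2 - X$ ($f{\left(X \right)} = - (2 + X) = -2 - X$)
$\left(-2824 + x{\left(E{\left(1 \right)} \right)}\right) + f{\left(10 \right)} = \left(-2824 - 4\right) - 12 = -2828 - 12 = -2840$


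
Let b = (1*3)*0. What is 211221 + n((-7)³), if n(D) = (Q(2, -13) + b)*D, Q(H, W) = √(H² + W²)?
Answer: 211221 - 343*√173 ≈ 2.0671e+5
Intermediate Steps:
b = 0 (b = 3*0 = 0)
n(D) = D*√173 (n(D) = (√(2² + (-13)²) + 0)*D = (√(4 + 169) + 0)*D = (√173 + 0)*D = √173*D = D*√173)
211221 + n((-7)³) = 211221 + (-7)³*√173 = 211221 - 343*√173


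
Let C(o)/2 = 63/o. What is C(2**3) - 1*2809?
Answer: -11173/4 ≈ -2793.3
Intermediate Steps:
C(o) = 126/o (C(o) = 2*(63/o) = 126/o)
C(2**3) - 1*2809 = 126/(2**3) - 1*2809 = 126/8 - 2809 = 126*(1/8) - 2809 = 63/4 - 2809 = -11173/4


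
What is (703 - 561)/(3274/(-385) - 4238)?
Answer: -27335/817452 ≈ -0.033439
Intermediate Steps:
(703 - 561)/(3274/(-385) - 4238) = 142/(3274*(-1/385) - 4238) = 142/(-3274/385 - 4238) = 142/(-1634904/385) = 142*(-385/1634904) = -27335/817452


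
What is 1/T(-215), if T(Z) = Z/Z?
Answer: 1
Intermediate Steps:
T(Z) = 1
1/T(-215) = 1/1 = 1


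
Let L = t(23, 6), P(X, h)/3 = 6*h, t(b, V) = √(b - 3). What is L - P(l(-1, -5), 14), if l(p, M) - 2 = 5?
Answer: -252 + 2*√5 ≈ -247.53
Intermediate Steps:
l(p, M) = 7 (l(p, M) = 2 + 5 = 7)
t(b, V) = √(-3 + b)
P(X, h) = 18*h (P(X, h) = 3*(6*h) = 18*h)
L = 2*√5 (L = √(-3 + 23) = √20 = 2*√5 ≈ 4.4721)
L - P(l(-1, -5), 14) = 2*√5 - 18*14 = 2*√5 - 1*252 = 2*√5 - 252 = -252 + 2*√5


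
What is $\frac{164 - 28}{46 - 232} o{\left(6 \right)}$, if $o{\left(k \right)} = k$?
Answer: $- \frac{136}{31} \approx -4.3871$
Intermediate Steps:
$\frac{164 - 28}{46 - 232} o{\left(6 \right)} = \frac{164 - 28}{46 - 232} \cdot 6 = \frac{136}{-186} \cdot 6 = 136 \left(- \frac{1}{186}\right) 6 = \left(- \frac{68}{93}\right) 6 = - \frac{136}{31}$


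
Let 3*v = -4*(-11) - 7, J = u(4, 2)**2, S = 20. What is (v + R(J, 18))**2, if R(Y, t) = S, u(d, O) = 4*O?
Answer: 9409/9 ≈ 1045.4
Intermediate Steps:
J = 64 (J = (4*2)**2 = 8**2 = 64)
R(Y, t) = 20
v = 37/3 (v = (-4*(-11) - 7)/3 = (44 - 7)/3 = (1/3)*37 = 37/3 ≈ 12.333)
(v + R(J, 18))**2 = (37/3 + 20)**2 = (97/3)**2 = 9409/9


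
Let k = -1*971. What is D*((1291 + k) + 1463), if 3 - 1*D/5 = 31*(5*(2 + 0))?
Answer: -2736905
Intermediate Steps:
k = -971
D = -1535 (D = 15 - 155*5*(2 + 0) = 15 - 155*5*2 = 15 - 155*10 = 15 - 5*310 = 15 - 1550 = -1535)
D*((1291 + k) + 1463) = -1535*((1291 - 971) + 1463) = -1535*(320 + 1463) = -1535*1783 = -2736905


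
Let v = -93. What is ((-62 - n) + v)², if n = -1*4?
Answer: 22801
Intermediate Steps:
n = -4
((-62 - n) + v)² = ((-62 - 1*(-4)) - 93)² = ((-62 + 4) - 93)² = (-58 - 93)² = (-151)² = 22801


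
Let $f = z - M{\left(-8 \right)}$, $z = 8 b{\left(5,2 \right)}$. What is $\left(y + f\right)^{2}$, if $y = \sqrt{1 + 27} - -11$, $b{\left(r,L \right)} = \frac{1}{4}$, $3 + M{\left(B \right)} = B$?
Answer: $604 + 96 \sqrt{7} \approx 857.99$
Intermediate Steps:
$M{\left(B \right)} = -3 + B$
$b{\left(r,L \right)} = \frac{1}{4}$
$z = 2$ ($z = 8 \cdot \frac{1}{4} = 2$)
$y = 11 + 2 \sqrt{7}$ ($y = \sqrt{28} + 11 = 2 \sqrt{7} + 11 = 11 + 2 \sqrt{7} \approx 16.292$)
$f = 13$ ($f = 2 - \left(-3 - 8\right) = 2 - -11 = 2 + 11 = 13$)
$\left(y + f\right)^{2} = \left(\left(11 + 2 \sqrt{7}\right) + 13\right)^{2} = \left(24 + 2 \sqrt{7}\right)^{2}$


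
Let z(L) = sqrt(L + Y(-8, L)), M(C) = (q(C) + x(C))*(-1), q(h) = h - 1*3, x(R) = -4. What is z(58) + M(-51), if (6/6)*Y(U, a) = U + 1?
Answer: 58 + sqrt(51) ≈ 65.141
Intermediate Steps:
q(h) = -3 + h (q(h) = h - 3 = -3 + h)
Y(U, a) = 1 + U (Y(U, a) = U + 1 = 1 + U)
M(C) = 7 - C (M(C) = ((-3 + C) - 4)*(-1) = (-7 + C)*(-1) = 7 - C)
z(L) = sqrt(-7 + L) (z(L) = sqrt(L + (1 - 8)) = sqrt(L - 7) = sqrt(-7 + L))
z(58) + M(-51) = sqrt(-7 + 58) + (7 - 1*(-51)) = sqrt(51) + (7 + 51) = sqrt(51) + 58 = 58 + sqrt(51)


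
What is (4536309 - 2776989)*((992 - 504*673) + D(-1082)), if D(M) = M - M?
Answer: -595002024000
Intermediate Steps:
D(M) = 0
(4536309 - 2776989)*((992 - 504*673) + D(-1082)) = (4536309 - 2776989)*((992 - 504*673) + 0) = 1759320*((992 - 339192) + 0) = 1759320*(-338200 + 0) = 1759320*(-338200) = -595002024000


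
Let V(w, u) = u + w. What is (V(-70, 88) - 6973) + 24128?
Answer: 17173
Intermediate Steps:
(V(-70, 88) - 6973) + 24128 = ((88 - 70) - 6973) + 24128 = (18 - 6973) + 24128 = -6955 + 24128 = 17173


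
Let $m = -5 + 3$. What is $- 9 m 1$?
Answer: $18$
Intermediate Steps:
$m = -2$
$- 9 m 1 = \left(-9\right) \left(-2\right) 1 = 18 \cdot 1 = 18$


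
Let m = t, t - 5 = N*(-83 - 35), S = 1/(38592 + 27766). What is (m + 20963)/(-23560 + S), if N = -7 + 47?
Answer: -359394928/521131493 ≈ -0.68964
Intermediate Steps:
N = 40
S = 1/66358 ≈ 1.5070e-5
t = -4715 (t = 5 + 40*(-83 - 35) = 5 + 40*(-118) = 5 - 4720 = -4715)
m = -4715
(m + 20963)/(-23560 + S) = (-4715 + 20963)/(-23560 + 1/66358) = 16248/(-1563394479/66358) = 16248*(-66358/1563394479) = -359394928/521131493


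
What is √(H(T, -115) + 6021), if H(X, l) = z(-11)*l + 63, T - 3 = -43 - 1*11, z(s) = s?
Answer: √7349 ≈ 85.726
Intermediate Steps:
T = -51 (T = 3 + (-43 - 1*11) = 3 + (-43 - 11) = 3 - 54 = -51)
H(X, l) = 63 - 11*l (H(X, l) = -11*l + 63 = 63 - 11*l)
√(H(T, -115) + 6021) = √((63 - 11*(-115)) + 6021) = √((63 + 1265) + 6021) = √(1328 + 6021) = √7349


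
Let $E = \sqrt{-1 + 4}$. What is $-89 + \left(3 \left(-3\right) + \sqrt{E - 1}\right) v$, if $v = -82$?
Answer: $649 - 82 \sqrt{-1 + \sqrt{3}} \approx 578.84$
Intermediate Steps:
$E = \sqrt{3} \approx 1.732$
$-89 + \left(3 \left(-3\right) + \sqrt{E - 1}\right) v = -89 + \left(3 \left(-3\right) + \sqrt{\sqrt{3} - 1}\right) \left(-82\right) = -89 + \left(-9 + \sqrt{-1 + \sqrt{3}}\right) \left(-82\right) = -89 + \left(738 - 82 \sqrt{-1 + \sqrt{3}}\right) = 649 - 82 \sqrt{-1 + \sqrt{3}}$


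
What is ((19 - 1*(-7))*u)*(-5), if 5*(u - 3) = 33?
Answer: -1248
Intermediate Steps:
u = 48/5 (u = 3 + (⅕)*33 = 3 + 33/5 = 48/5 ≈ 9.6000)
((19 - 1*(-7))*u)*(-5) = ((19 - 1*(-7))*(48/5))*(-5) = ((19 + 7)*(48/5))*(-5) = (26*(48/5))*(-5) = (1248/5)*(-5) = -1248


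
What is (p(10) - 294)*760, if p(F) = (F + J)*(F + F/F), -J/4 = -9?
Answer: 161120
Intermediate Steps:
J = 36 (J = -4*(-9) = 36)
p(F) = (1 + F)*(36 + F) (p(F) = (F + 36)*(F + F/F) = (36 + F)*(F + 1) = (36 + F)*(1 + F) = (1 + F)*(36 + F))
(p(10) - 294)*760 = ((36 + 10² + 37*10) - 294)*760 = ((36 + 100 + 370) - 294)*760 = (506 - 294)*760 = 212*760 = 161120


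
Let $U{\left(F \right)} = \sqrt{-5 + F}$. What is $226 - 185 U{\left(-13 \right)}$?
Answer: $226 - 555 i \sqrt{2} \approx 226.0 - 784.89 i$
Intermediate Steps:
$226 - 185 U{\left(-13 \right)} = 226 - 185 \sqrt{-5 - 13} = 226 - 185 \sqrt{-18} = 226 - 185 \cdot 3 i \sqrt{2} = 226 - 555 i \sqrt{2}$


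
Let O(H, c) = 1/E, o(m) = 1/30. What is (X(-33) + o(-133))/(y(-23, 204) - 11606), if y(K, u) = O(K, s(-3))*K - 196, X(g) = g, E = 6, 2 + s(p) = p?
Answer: 989/354175 ≈ 0.0027924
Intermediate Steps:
s(p) = -2 + p
o(m) = 1/30
O(H, c) = ⅙ (O(H, c) = 1/6 = ⅙)
y(K, u) = -196 + K/6 (y(K, u) = K/6 - 196 = -196 + K/6)
(X(-33) + o(-133))/(y(-23, 204) - 11606) = (-33 + 1/30)/((-196 + (⅙)*(-23)) - 11606) = -989/(30*((-196 - 23/6) - 11606)) = -989/(30*(-1199/6 - 11606)) = -989/(30*(-70835/6)) = -989/30*(-6/70835) = 989/354175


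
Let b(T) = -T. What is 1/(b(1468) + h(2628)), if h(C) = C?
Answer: 1/1160 ≈ 0.00086207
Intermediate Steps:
1/(b(1468) + h(2628)) = 1/(-1*1468 + 2628) = 1/(-1468 + 2628) = 1/1160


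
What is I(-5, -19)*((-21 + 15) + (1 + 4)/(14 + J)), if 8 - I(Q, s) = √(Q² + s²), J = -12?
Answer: -28 + 7*√386/2 ≈ 40.764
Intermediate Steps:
I(Q, s) = 8 - √(Q² + s²)
I(-5, -19)*((-21 + 15) + (1 + 4)/(14 + J)) = (8 - √((-5)² + (-19)²))*((-21 + 15) + (1 + 4)/(14 - 12)) = (8 - √(25 + 361))*(-6 + 5/2) = (8 - √386)*(-6 + 5*(½)) = (8 - √386)*(-6 + 5/2) = (8 - √386)*(-7/2) = -28 + 7*√386/2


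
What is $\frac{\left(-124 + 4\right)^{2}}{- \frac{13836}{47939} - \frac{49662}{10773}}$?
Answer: $- \frac{413157477600}{140544547} \approx -2939.7$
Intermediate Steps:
$\frac{\left(-124 + 4\right)^{2}}{- \frac{13836}{47939} - \frac{49662}{10773}} = \frac{\left(-120\right)^{2}}{\left(-13836\right) \frac{1}{47939} - \frac{5518}{1197}} = \frac{14400}{- \frac{13836}{47939} - \frac{5518}{1197}} = \frac{14400}{- \frac{281089094}{57382983}} = 14400 \left(- \frac{57382983}{281089094}\right) = - \frac{413157477600}{140544547}$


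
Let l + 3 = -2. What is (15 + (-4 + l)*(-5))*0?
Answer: 0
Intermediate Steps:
l = -5 (l = -3 - 2 = -5)
(15 + (-4 + l)*(-5))*0 = (15 + (-4 - 5)*(-5))*0 = (15 - 9*(-5))*0 = (15 + 45)*0 = 60*0 = 0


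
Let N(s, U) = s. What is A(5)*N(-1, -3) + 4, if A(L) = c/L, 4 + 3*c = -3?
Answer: 67/15 ≈ 4.4667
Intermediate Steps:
c = -7/3 (c = -4/3 + (⅓)*(-3) = -4/3 - 1 = -7/3 ≈ -2.3333)
A(L) = -7/(3*L)
A(5)*N(-1, -3) + 4 = -7/3/5*(-1) + 4 = -7/3*⅕*(-1) + 4 = -7/15*(-1) + 4 = 7/15 + 4 = 67/15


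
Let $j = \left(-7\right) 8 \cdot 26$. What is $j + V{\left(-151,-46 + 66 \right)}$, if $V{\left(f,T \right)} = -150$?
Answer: $-1606$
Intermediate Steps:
$j = -1456$ ($j = \left(-56\right) 26 = -1456$)
$j + V{\left(-151,-46 + 66 \right)} = -1456 - 150 = -1606$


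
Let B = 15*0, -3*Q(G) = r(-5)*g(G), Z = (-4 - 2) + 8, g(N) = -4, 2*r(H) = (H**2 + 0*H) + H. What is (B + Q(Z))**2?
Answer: 1600/9 ≈ 177.78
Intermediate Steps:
r(H) = H/2 + H**2/2 (r(H) = ((H**2 + 0*H) + H)/2 = ((H**2 + 0) + H)/2 = (H**2 + H)/2 = (H + H**2)/2 = H/2 + H**2/2)
Z = 2 (Z = -6 + 8 = 2)
Q(G) = 40/3 (Q(G) = -(1/2)*(-5)*(1 - 5)*(-4)/3 = -(1/2)*(-5)*(-4)*(-4)/3 = -10*(-4)/3 = -1/3*(-40) = 40/3)
B = 0
(B + Q(Z))**2 = (0 + 40/3)**2 = (40/3)**2 = 1600/9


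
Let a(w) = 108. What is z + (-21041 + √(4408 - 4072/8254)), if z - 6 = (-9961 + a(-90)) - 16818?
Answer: -47706 + 14*√383006235/4127 ≈ -47640.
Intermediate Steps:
z = -26665 (z = 6 + ((-9961 + 108) - 16818) = 6 + (-9853 - 16818) = 6 - 26671 = -26665)
z + (-21041 + √(4408 - 4072/8254)) = -26665 + (-21041 + √(4408 - 4072/8254)) = -26665 + (-21041 + √(4408 - 4072*1/8254)) = -26665 + (-21041 + √(4408 - 2036/4127)) = -26665 + (-21041 + √(18189780/4127)) = -26665 + (-21041 + 14*√383006235/4127) = -47706 + 14*√383006235/4127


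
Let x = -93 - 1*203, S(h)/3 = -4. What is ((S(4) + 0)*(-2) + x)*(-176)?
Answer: 47872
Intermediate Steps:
S(h) = -12 (S(h) = 3*(-4) = -12)
x = -296 (x = -93 - 203 = -296)
((S(4) + 0)*(-2) + x)*(-176) = ((-12 + 0)*(-2) - 296)*(-176) = (-12*(-2) - 296)*(-176) = (24 - 296)*(-176) = -272*(-176) = 47872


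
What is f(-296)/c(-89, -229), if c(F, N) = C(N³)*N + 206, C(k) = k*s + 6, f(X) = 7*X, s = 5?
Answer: -2072/13750291237 ≈ -1.5069e-7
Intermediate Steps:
C(k) = 6 + 5*k (C(k) = k*5 + 6 = 5*k + 6 = 6 + 5*k)
c(F, N) = 206 + N*(6 + 5*N³) (c(F, N) = (6 + 5*N³)*N + 206 = N*(6 + 5*N³) + 206 = 206 + N*(6 + 5*N³))
f(-296)/c(-89, -229) = (7*(-296))/(206 - 229*(6 + 5*(-229)³)) = -2072/(206 - 229*(6 + 5*(-12008989))) = -2072/(206 - 229*(6 - 60044945)) = -2072/(206 - 229*(-60044939)) = -2072/(206 + 13750291031) = -2072/13750291237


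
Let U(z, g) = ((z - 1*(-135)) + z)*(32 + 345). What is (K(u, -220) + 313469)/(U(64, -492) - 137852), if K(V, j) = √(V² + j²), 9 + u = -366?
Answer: -24113/2977 - 5*√7561/38701 ≈ -8.1110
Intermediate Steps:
u = -375 (u = -9 - 366 = -375)
U(z, g) = 50895 + 754*z (U(z, g) = ((z + 135) + z)*377 = ((135 + z) + z)*377 = (135 + 2*z)*377 = 50895 + 754*z)
(K(u, -220) + 313469)/(U(64, -492) - 137852) = (√((-375)² + (-220)²) + 313469)/((50895 + 754*64) - 137852) = (√(140625 + 48400) + 313469)/((50895 + 48256) - 137852) = (√189025 + 313469)/(99151 - 137852) = (5*√7561 + 313469)/(-38701) = (313469 + 5*√7561)*(-1/38701) = -24113/2977 - 5*√7561/38701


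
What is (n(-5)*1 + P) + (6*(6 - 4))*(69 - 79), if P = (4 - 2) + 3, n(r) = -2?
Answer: -117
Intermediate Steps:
P = 5 (P = 2 + 3 = 5)
(n(-5)*1 + P) + (6*(6 - 4))*(69 - 79) = (-2*1 + 5) + (6*(6 - 4))*(69 - 79) = (-2 + 5) + (6*2)*(-10) = 3 + 12*(-10) = 3 - 120 = -117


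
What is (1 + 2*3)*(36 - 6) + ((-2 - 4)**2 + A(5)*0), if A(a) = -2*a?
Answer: 246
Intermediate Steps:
(1 + 2*3)*(36 - 6) + ((-2 - 4)**2 + A(5)*0) = (1 + 2*3)*(36 - 6) + ((-2 - 4)**2 - 2*5*0) = (1 + 6)*30 + ((-6)**2 - 10*0) = 7*30 + (36 + 0) = 210 + 36 = 246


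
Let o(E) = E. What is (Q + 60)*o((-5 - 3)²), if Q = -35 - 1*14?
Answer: 704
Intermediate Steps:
Q = -49 (Q = -35 - 14 = -49)
(Q + 60)*o((-5 - 3)²) = (-49 + 60)*(-5 - 3)² = 11*(-8)² = 11*64 = 704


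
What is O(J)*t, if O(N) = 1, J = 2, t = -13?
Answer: -13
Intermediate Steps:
O(J)*t = 1*(-13) = -13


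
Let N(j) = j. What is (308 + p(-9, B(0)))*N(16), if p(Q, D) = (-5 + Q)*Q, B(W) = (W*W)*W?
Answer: 6944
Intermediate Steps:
B(W) = W³ (B(W) = W²*W = W³)
p(Q, D) = Q*(-5 + Q)
(308 + p(-9, B(0)))*N(16) = (308 - 9*(-5 - 9))*16 = (308 - 9*(-14))*16 = (308 + 126)*16 = 434*16 = 6944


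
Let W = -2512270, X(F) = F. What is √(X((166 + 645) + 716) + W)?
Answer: I*√2510743 ≈ 1584.5*I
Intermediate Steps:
√(X((166 + 645) + 716) + W) = √(((166 + 645) + 716) - 2512270) = √((811 + 716) - 2512270) = √(1527 - 2512270) = √(-2510743) = I*√2510743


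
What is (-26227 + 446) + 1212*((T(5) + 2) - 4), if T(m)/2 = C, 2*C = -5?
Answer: -34265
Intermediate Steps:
C = -5/2 (C = (1/2)*(-5) = -5/2 ≈ -2.5000)
T(m) = -5 (T(m) = 2*(-5/2) = -5)
(-26227 + 446) + 1212*((T(5) + 2) - 4) = (-26227 + 446) + 1212*((-5 + 2) - 4) = -25781 + 1212*(-3 - 4) = -25781 + 1212*(-7) = -25781 - 8484 = -34265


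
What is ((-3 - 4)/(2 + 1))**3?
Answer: -343/27 ≈ -12.704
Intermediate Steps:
((-3 - 4)/(2 + 1))**3 = (-7/3)**3 = -343/27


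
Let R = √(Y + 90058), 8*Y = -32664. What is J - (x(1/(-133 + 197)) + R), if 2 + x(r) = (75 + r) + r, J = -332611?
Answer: -10645889/32 - 5*√3439 ≈ -3.3298e+5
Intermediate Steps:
Y = -4083 (Y = (⅛)*(-32664) = -4083)
x(r) = 73 + 2*r (x(r) = -2 + ((75 + r) + r) = -2 + (75 + 2*r) = 73 + 2*r)
R = 5*√3439 (R = √(-4083 + 90058) = √85975 = 5*√3439 ≈ 293.21)
J - (x(1/(-133 + 197)) + R) = -332611 - ((73 + 2/(-133 + 197)) + 5*√3439) = -332611 - ((73 + 2/64) + 5*√3439) = -332611 - ((73 + 2*(1/64)) + 5*√3439) = -332611 - ((73 + 1/32) + 5*√3439) = -332611 - (2337/32 + 5*√3439) = -332611 + (-2337/32 - 5*√3439) = -10645889/32 - 5*√3439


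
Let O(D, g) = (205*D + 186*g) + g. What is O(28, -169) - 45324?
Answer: -71187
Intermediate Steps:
O(D, g) = 187*g + 205*D (O(D, g) = (186*g + 205*D) + g = 187*g + 205*D)
O(28, -169) - 45324 = (187*(-169) + 205*28) - 45324 = (-31603 + 5740) - 45324 = -25863 - 45324 = -71187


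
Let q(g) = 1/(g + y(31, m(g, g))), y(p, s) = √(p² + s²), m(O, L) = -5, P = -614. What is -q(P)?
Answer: 307/188005 + √986/376010 ≈ 0.0017164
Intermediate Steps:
q(g) = 1/(g + √986) (q(g) = 1/(g + √(31² + (-5)²)) = 1/(g + √(961 + 25)) = 1/(g + √986))
-q(P) = -1/(-614 + √986)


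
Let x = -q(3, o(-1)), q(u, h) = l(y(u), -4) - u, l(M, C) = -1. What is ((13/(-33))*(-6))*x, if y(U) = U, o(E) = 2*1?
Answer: 104/11 ≈ 9.4545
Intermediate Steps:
o(E) = 2
q(u, h) = -1 - u
x = 4 (x = -(-1 - 1*3) = -(-1 - 3) = -1*(-4) = 4)
((13/(-33))*(-6))*x = ((13/(-33))*(-6))*4 = ((13*(-1/33))*(-6))*4 = -13/33*(-6)*4 = (26/11)*4 = 104/11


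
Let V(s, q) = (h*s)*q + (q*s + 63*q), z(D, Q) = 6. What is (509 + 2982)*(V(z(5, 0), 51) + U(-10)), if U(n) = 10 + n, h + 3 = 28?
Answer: 38990979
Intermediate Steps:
h = 25 (h = -3 + 28 = 25)
V(s, q) = 63*q + 26*q*s (V(s, q) = (25*s)*q + (q*s + 63*q) = 25*q*s + (63*q + q*s) = 63*q + 26*q*s)
(509 + 2982)*(V(z(5, 0), 51) + U(-10)) = (509 + 2982)*(51*(63 + 26*6) + (10 - 10)) = 3491*(51*(63 + 156) + 0) = 3491*(51*219 + 0) = 3491*(11169 + 0) = 3491*11169 = 38990979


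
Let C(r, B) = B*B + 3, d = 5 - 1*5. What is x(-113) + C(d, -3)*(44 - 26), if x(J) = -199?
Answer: 17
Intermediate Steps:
d = 0 (d = 5 - 5 = 0)
C(r, B) = 3 + B**2 (C(r, B) = B**2 + 3 = 3 + B**2)
x(-113) + C(d, -3)*(44 - 26) = -199 + (3 + (-3)**2)*(44 - 26) = -199 + (3 + 9)*18 = -199 + 12*18 = -199 + 216 = 17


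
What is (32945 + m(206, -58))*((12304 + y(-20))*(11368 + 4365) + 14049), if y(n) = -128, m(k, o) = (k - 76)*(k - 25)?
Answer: 10819427244075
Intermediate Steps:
m(k, o) = (-76 + k)*(-25 + k)
(32945 + m(206, -58))*((12304 + y(-20))*(11368 + 4365) + 14049) = (32945 + (1900 + 206² - 101*206))*((12304 - 128)*(11368 + 4365) + 14049) = (32945 + (1900 + 42436 - 20806))*(12176*15733 + 14049) = (32945 + 23530)*(191565008 + 14049) = 56475*191579057 = 10819427244075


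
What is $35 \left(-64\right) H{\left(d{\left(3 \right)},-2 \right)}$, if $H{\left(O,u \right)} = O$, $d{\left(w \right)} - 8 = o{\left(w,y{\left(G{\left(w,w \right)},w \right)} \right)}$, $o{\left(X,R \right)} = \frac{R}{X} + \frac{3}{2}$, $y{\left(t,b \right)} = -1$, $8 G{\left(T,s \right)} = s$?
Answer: $- \frac{61600}{3} \approx -20533.0$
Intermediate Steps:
$G{\left(T,s \right)} = \frac{s}{8}$
$o{\left(X,R \right)} = \frac{3}{2} + \frac{R}{X}$ ($o{\left(X,R \right)} = \frac{R}{X} + 3 \cdot \frac{1}{2} = \frac{R}{X} + \frac{3}{2} = \frac{3}{2} + \frac{R}{X}$)
$d{\left(w \right)} = \frac{19}{2} - \frac{1}{w}$ ($d{\left(w \right)} = 8 + \left(\frac{3}{2} - \frac{1}{w}\right) = \frac{19}{2} - \frac{1}{w}$)
$35 \left(-64\right) H{\left(d{\left(3 \right)},-2 \right)} = 35 \left(-64\right) \left(\frac{19}{2} - \frac{1}{3}\right) = - 2240 \left(\frac{19}{2} - \frac{1}{3}\right) = \left(-2240\right) \frac{55}{6} = - \frac{61600}{3}$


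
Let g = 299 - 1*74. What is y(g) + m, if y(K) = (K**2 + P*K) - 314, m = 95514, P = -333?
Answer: 70900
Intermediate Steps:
g = 225 (g = 299 - 74 = 225)
y(K) = -314 + K**2 - 333*K (y(K) = (K**2 - 333*K) - 314 = -314 + K**2 - 333*K)
y(g) + m = (-314 + 225**2 - 333*225) + 95514 = (-314 + 50625 - 74925) + 95514 = -24614 + 95514 = 70900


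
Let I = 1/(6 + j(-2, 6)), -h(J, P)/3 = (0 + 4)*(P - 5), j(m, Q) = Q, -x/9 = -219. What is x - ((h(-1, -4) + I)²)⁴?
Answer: -8007921527281217203618945/429981696 ≈ -1.8624e+16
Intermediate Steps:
x = 1971 (x = -9*(-219) = 1971)
h(J, P) = 60 - 12*P (h(J, P) = -3*(0 + 4)*(P - 5) = -12*(-5 + P) = -3*(-20 + 4*P) = 60 - 12*P)
I = 1/12 (I = 1/(6 + 6) = 1/12 ≈ 0.083333)
x - ((h(-1, -4) + I)²)⁴ = 1971 - (((60 - 12*(-4)) + 1/12)²)⁴ = 1971 - (((60 + 48) + 1/12)²)⁴ = 1971 - ((108 + 1/12)²)⁴ = 1971 - ((1297/12)²)⁴ = 1971 - (1682209/144)⁴ = 1971 - 1*8007921527282064697541761/429981696 = 1971 - 8007921527282064697541761/429981696 = -8007921527281217203618945/429981696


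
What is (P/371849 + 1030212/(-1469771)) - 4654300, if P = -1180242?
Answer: -133880530801600330/28764888241 ≈ -4.6543e+6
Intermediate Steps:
(P/371849 + 1030212/(-1469771)) - 4654300 = (-1180242/371849 + 1030212/(-1469771)) - 4654300 = (-1180242*1/371849 + 1030212*(-1/1469771)) - 4654300 = (-62118/19571 - 1030212/1469771) - 4654300 = -111461514030/28764888241 - 4654300 = -133880530801600330/28764888241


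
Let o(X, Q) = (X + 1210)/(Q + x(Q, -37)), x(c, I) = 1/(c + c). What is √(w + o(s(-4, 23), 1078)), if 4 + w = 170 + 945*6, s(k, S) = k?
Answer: 2*√97317047858645/258241 ≈ 76.401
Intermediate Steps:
w = 5836 (w = -4 + (170 + 945*6) = -4 + (170 + 5670) = -4 + 5840 = 5836)
x(c, I) = 1/(2*c)
o(X, Q) = (1210 + X)/(Q + 1/(2*Q)) (o(X, Q) = (X + 1210)/(Q + 1/(2*Q)) = (1210 + X)/(Q + 1/(2*Q)))
√(w + o(s(-4, 23), 1078)) = √(5836 + 2*1078*(1210 - 4)/(1 + 2*1078²)) = √(5836 + 2*1078*1206/(1 + 2*1162084)) = √(5836 + 2*1078*1206/(1 + 2324168)) = √(5836 + 2*1078*1206/2324169) = √(5836 + 2*1078*(1/2324169)*1206) = √(5836 + 288904/258241) = √(1507383380/258241) = 2*√97317047858645/258241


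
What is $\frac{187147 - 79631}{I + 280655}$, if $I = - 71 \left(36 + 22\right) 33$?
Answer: $\frac{107516}{144761} \approx 0.74271$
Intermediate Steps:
$I = -135894$ ($I = \left(-71\right) 58 \cdot 33 = \left(-4118\right) 33 = -135894$)
$\frac{187147 - 79631}{I + 280655} = \frac{187147 - 79631}{-135894 + 280655} = \frac{107516}{144761}$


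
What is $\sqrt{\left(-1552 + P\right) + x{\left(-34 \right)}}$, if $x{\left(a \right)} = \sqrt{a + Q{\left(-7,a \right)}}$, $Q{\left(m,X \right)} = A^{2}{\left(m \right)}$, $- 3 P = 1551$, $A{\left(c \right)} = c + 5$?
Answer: $\sqrt{-2069 + i \sqrt{30}} \approx 0.0602 + 45.486 i$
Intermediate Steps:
$A{\left(c \right)} = 5 + c$
$P = -517$ ($P = \left(- \frac{1}{3}\right) 1551 = -517$)
$Q{\left(m,X \right)} = \left(5 + m\right)^{2}$
$x{\left(a \right)} = \sqrt{4 + a}$ ($x{\left(a \right)} = \sqrt{a + \left(5 - 7\right)^{2}} = \sqrt{a + \left(-2\right)^{2}} = \sqrt{a + 4} = \sqrt{4 + a}$)
$\sqrt{\left(-1552 + P\right) + x{\left(-34 \right)}} = \sqrt{\left(-1552 - 517\right) + \sqrt{4 - 34}} = \sqrt{-2069 + \sqrt{-30}} = \sqrt{-2069 + i \sqrt{30}}$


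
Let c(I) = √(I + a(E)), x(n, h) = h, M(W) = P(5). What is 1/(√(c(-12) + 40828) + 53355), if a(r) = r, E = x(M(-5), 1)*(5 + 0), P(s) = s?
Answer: 1/(53355 + √(40828 + I*√7)) ≈ 1.8672e-5 - 0.e-12*I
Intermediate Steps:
M(W) = 5
E = 5 (E = 1*(5 + 0) = 1*5 = 5)
c(I) = √(5 + I) (c(I) = √(I + 5) = √(5 + I))
1/(√(c(-12) + 40828) + 53355) = 1/(√(√(5 - 12) + 40828) + 53355) = 1/(√(√(-7) + 40828) + 53355) = 1/(√(I*√7 + 40828) + 53355) = 1/(√(40828 + I*√7) + 53355) = 1/(53355 + √(40828 + I*√7))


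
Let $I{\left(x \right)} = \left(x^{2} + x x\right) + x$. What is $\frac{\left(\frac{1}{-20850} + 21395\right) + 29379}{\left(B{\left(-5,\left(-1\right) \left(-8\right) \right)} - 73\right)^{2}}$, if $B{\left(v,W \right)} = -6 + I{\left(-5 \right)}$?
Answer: $\frac{1058637899}{24102600} \approx 43.922$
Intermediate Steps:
$I{\left(x \right)} = x + 2 x^{2}$ ($I{\left(x \right)} = \left(x^{2} + x^{2}\right) + x = 2 x^{2} + x = x + 2 x^{2}$)
$B{\left(v,W \right)} = 39$ ($B{\left(v,W \right)} = -6 - 5 \left(1 + 2 \left(-5\right)\right) = -6 - 5 \left(1 - 10\right) = -6 - -45 = -6 + 45 = 39$)
$\frac{\left(\frac{1}{-20850} + 21395\right) + 29379}{\left(B{\left(-5,\left(-1\right) \left(-8\right) \right)} - 73\right)^{2}} = \frac{\left(\frac{1}{-20850} + 21395\right) + 29379}{\left(39 - 73\right)^{2}} = \frac{\left(- \frac{1}{20850} + 21395\right) + 29379}{\left(-34\right)^{2}} = \frac{\frac{446085749}{20850} + 29379}{1156} = \frac{1058637899}{20850} \cdot \frac{1}{1156} = \frac{1058637899}{24102600}$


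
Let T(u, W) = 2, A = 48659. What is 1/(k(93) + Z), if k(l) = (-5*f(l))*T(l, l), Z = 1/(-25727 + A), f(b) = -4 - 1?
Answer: 22932/1146601 ≈ 0.020000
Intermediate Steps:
f(b) = -5
Z = 1/22932 (Z = 1/(-25727 + 48659) = 1/22932 ≈ 4.3607e-5)
k(l) = 50 (k(l) = -5*(-5)*2 = 25*2 = 50)
1/(k(93) + Z) = 1/(50 + 1/22932) = 1/(1146601/22932) = 22932/1146601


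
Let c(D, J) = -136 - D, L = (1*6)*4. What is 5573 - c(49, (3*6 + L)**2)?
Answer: 5758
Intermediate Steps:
L = 24 (L = 6*4 = 24)
5573 - c(49, (3*6 + L)**2) = 5573 - (-136 - 1*49) = 5573 - (-136 - 49) = 5573 - 1*(-185) = 5573 + 185 = 5758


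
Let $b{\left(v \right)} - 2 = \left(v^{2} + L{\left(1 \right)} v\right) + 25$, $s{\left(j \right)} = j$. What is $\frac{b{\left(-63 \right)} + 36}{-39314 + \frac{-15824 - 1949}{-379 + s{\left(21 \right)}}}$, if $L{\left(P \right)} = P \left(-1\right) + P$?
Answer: $- \frac{1443456}{14056639} \approx -0.10269$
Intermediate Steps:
$L{\left(P \right)} = 0$ ($L{\left(P \right)} = - P + P = 0$)
$b{\left(v \right)} = 27 + v^{2}$ ($b{\left(v \right)} = 2 + \left(\left(v^{2} + 0 v\right) + 25\right) = 2 + \left(\left(v^{2} + 0\right) + 25\right) = 2 + \left(v^{2} + 25\right) = 2 + \left(25 + v^{2}\right) = 27 + v^{2}$)
$\frac{b{\left(-63 \right)} + 36}{-39314 + \frac{-15824 - 1949}{-379 + s{\left(21 \right)}}} = \frac{\left(27 + \left(-63\right)^{2}\right) + 36}{-39314 + \frac{-15824 - 1949}{-379 + 21}} = \frac{\left(27 + 3969\right) + 36}{-39314 - \frac{17773}{-358}} = \frac{3996 + 36}{-39314 - - \frac{17773}{358}} = \frac{4032}{-39314 + \frac{17773}{358}} = \frac{4032}{- \frac{14056639}{358}} = 4032 \left(- \frac{358}{14056639}\right) = - \frac{1443456}{14056639}$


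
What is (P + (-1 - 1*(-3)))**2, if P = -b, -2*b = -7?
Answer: 9/4 ≈ 2.2500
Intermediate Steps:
b = 7/2 (b = -1/2*(-7) = 7/2 ≈ 3.5000)
P = -7/2 (P = -1*7/2 = -7/2 ≈ -3.5000)
(P + (-1 - 1*(-3)))**2 = (-7/2 + (-1 - 1*(-3)))**2 = (-7/2 + (-1 + 3))**2 = (-7/2 + 2)**2 = (-3/2)**2 = 9/4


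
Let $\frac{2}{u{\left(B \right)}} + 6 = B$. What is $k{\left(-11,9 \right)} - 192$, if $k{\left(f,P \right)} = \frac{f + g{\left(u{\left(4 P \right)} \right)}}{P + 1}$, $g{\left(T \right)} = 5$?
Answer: $- \frac{963}{5} \approx -192.6$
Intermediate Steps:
$u{\left(B \right)} = \frac{2}{-6 + B}$
$k{\left(f,P \right)} = \frac{5 + f}{1 + P}$ ($k{\left(f,P \right)} = \frac{f + 5}{P + 1} = \frac{5 + f}{1 + P}$)
$k{\left(-11,9 \right)} - 192 = \frac{5 - 11}{1 + 9} - 192 = \frac{1}{10} \left(-6\right) - 192 = - \frac{3}{5} - 192 = - \frac{963}{5}$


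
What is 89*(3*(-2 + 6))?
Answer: 1068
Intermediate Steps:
89*(3*(-2 + 6)) = 89*(3*4) = 89*12 = 1068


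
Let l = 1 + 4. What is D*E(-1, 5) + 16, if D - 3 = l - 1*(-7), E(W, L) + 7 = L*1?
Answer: -14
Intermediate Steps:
l = 5
E(W, L) = -7 + L (E(W, L) = -7 + L*1 = -7 + L)
D = 15 (D = 3 + (5 - 1*(-7)) = 3 + (5 + 7) = 3 + 12 = 15)
D*E(-1, 5) + 16 = 15*(-7 + 5) + 16 = 15*(-2) + 16 = -30 + 16 = -14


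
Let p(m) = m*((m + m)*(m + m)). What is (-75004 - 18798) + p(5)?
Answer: -93302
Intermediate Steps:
p(m) = 4*m³ (p(m) = m*((2*m)*(2*m)) = m*(4*m²) = 4*m³)
(-75004 - 18798) + p(5) = (-75004 - 18798) + 4*5³ = -93802 + 4*125 = -93802 + 500 = -93302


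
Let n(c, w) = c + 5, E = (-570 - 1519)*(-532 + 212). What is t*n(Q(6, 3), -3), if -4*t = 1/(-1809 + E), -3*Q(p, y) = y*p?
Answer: 1/2666684 ≈ 3.7500e-7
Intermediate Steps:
E = 668480 (E = -2089*(-320) = 668480)
Q(p, y) = -p*y/3 (Q(p, y) = -y*p/3 = -p*y/3)
n(c, w) = 5 + c
t = -1/2666684 (t = -1/(4*(-1809 + 668480)) = -1/4/666671 = -1/4*1/666671 = -1/2666684 ≈ -3.7500e-7)
t*n(Q(6, 3), -3) = -(5 - 1/3*6*3)/2666684 = -(5 - 6)/2666684 = -1/2666684*(-1) = 1/2666684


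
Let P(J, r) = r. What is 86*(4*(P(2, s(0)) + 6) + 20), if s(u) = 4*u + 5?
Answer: 5504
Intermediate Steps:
s(u) = 5 + 4*u
86*(4*(P(2, s(0)) + 6) + 20) = 86*(4*((5 + 4*0) + 6) + 20) = 86*(4*((5 + 0) + 6) + 20) = 86*(4*(5 + 6) + 20) = 86*(4*11 + 20) = 86*(44 + 20) = 86*64 = 5504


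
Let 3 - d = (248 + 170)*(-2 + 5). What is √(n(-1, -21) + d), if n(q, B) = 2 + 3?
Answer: I*√1246 ≈ 35.299*I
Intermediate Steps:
n(q, B) = 5
d = -1251 (d = 3 - (248 + 170)*(-2 + 5) = 3 - 418*3 = 3 - 1*1254 = 3 - 1254 = -1251)
√(n(-1, -21) + d) = √(5 - 1251) = √(-1246) = I*√1246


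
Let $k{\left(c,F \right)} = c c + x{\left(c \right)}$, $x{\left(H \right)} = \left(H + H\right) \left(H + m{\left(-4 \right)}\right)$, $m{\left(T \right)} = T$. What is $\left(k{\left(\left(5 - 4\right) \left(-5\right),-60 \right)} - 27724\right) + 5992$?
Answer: $-21617$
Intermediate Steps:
$x{\left(H \right)} = 2 H \left(-4 + H\right)$ ($x{\left(H \right)} = \left(H + H\right) \left(H - 4\right) = 2 H \left(-4 + H\right)$)
$k{\left(c,F \right)} = c^{2} + 2 c \left(-4 + c\right)$ ($k{\left(c,F \right)} = c c + 2 c \left(-4 + c\right) = c^{2} + 2 c \left(-4 + c\right)$)
$\left(k{\left(\left(5 - 4\right) \left(-5\right),-60 \right)} - 27724\right) + 5992 = \left(\left(5 - 4\right) \left(-5\right) \left(-8 + 3 \left(5 - 4\right) \left(-5\right)\right) - 27724\right) + 5992 = \left(1 \left(-5\right) \left(-8 + 3 \cdot 1 \left(-5\right)\right) - 27724\right) + 5992 = \left(- 5 \left(-8 + 3 \left(-5\right)\right) - 27724\right) + 5992 = \left(- 5 \left(-8 - 15\right) - 27724\right) + 5992 = \left(\left(-5\right) \left(-23\right) - 27724\right) + 5992 = \left(115 - 27724\right) + 5992 = -27609 + 5992 = -21617$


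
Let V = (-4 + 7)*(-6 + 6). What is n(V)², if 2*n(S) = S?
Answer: 0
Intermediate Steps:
V = 0 (V = 3*0 = 0)
n(S) = S/2
n(V)² = ((½)*0)² = 0² = 0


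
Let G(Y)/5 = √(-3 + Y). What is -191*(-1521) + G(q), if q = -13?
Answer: 290511 + 20*I ≈ 2.9051e+5 + 20.0*I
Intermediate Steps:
G(Y) = 5*√(-3 + Y)
-191*(-1521) + G(q) = -191*(-1521) + 5*√(-3 - 13) = 290511 + 5*√(-16) = 290511 + 5*(4*I) = 290511 + 20*I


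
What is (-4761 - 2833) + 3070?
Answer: -4524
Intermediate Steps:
(-4761 - 2833) + 3070 = -7594 + 3070 = -4524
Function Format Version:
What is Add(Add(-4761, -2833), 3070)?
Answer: -4524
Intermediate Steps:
Add(Add(-4761, -2833), 3070) = Add(-7594, 3070) = -4524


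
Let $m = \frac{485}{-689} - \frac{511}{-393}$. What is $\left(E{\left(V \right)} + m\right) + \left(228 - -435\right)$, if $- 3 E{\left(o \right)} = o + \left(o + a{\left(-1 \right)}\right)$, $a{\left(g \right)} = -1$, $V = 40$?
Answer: $\frac{172556164}{270777} \approx 637.26$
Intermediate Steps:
$m = \frac{161474}{270777}$ ($m = 485 \left(- \frac{1}{689}\right) - - \frac{511}{393} = - \frac{485}{689} + \frac{511}{393} = \frac{161474}{270777} \approx 0.59634$)
$E{\left(o \right)} = \frac{1}{3} - \frac{2 o}{3}$ ($E{\left(o \right)} = - \frac{o + \left(o - 1\right)}{3} = - \frac{o + \left(-1 + o\right)}{3} = - \frac{-1 + 2 o}{3} = \frac{1}{3} - \frac{2 o}{3}$)
$\left(E{\left(V \right)} + m\right) + \left(228 - -435\right) = \left(\left(\frac{1}{3} - \frac{80}{3}\right) + \frac{161474}{270777}\right) + \left(228 - -435\right) = \left(\left(\frac{1}{3} - \frac{80}{3}\right) + \frac{161474}{270777}\right) + \left(228 + 435\right) = \left(- \frac{79}{3} + \frac{161474}{270777}\right) + 663 = - \frac{6968987}{270777} + 663 = \frac{172556164}{270777}$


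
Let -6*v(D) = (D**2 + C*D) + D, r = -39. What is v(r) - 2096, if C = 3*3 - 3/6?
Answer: -9151/4 ≈ -2287.8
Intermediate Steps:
C = 17/2 (C = 9 - 3*1/6 = 9 - 1/2 = 17/2 ≈ 8.5000)
v(D) = -19*D/12 - D**2/6 (v(D) = -((D**2 + 17*D/2) + D)/6 = -(D**2 + 19*D/2)/6 = -19*D/12 - D**2/6)
v(r) - 2096 = -1/12*(-39)*(19 + 2*(-39)) - 2096 = -1/12*(-39)*(19 - 78) - 2096 = -1/12*(-39)*(-59) - 2096 = -767/4 - 2096 = -9151/4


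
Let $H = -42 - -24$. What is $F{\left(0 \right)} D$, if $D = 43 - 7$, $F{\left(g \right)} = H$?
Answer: $-648$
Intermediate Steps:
$H = -18$ ($H = -42 + 24 = -18$)
$F{\left(g \right)} = -18$
$D = 36$ ($D = 43 - 7 = 36$)
$F{\left(0 \right)} D = \left(-18\right) 36 = -648$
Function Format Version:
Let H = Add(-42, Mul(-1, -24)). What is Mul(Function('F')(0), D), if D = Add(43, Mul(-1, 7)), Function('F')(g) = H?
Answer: -648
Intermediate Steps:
H = -18 (H = Add(-42, 24) = -18)
Function('F')(g) = -18
D = 36 (D = Add(43, -7) = 36)
Mul(Function('F')(0), D) = Mul(-18, 36) = -648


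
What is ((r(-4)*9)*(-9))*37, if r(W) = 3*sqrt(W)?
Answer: -17982*I ≈ -17982.0*I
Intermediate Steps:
((r(-4)*9)*(-9))*37 = (((3*sqrt(-4))*9)*(-9))*37 = (((3*(2*I))*9)*(-9))*37 = (((6*I)*9)*(-9))*37 = ((54*I)*(-9))*37 = -486*I*37 = -17982*I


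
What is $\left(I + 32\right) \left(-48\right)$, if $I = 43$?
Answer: $-3600$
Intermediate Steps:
$\left(I + 32\right) \left(-48\right) = \left(43 + 32\right) \left(-48\right) = 75 \left(-48\right) = -3600$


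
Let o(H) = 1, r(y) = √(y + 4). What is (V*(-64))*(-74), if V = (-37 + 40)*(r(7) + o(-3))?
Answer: 14208 + 14208*√11 ≈ 61331.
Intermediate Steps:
r(y) = √(4 + y)
V = 3 + 3*√11 (V = (-37 + 40)*(√(4 + 7) + 1) = 3*(√11 + 1) = 3*(1 + √11) = 3 + 3*√11 ≈ 12.950)
(V*(-64))*(-74) = ((3 + 3*√11)*(-64))*(-74) = (-192 - 192*√11)*(-74) = 14208 + 14208*√11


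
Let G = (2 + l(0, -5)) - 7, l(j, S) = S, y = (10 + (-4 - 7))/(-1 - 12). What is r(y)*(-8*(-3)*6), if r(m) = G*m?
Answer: -1440/13 ≈ -110.77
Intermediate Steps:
y = 1/13 (y = (10 - 11)/(-13) = -1*(-1/13) = 1/13 ≈ 0.076923)
G = -10 (G = (2 - 5) - 7 = -3 - 7 = -10)
r(m) = -10*m
r(y)*(-8*(-3)*6) = (-10*1/13)*(-8*(-3)*6) = -240*6/13 = -10/13*144 = -1440/13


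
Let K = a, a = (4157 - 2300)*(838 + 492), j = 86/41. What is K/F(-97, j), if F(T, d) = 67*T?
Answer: -2469810/6499 ≈ -380.03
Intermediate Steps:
j = 86/41 (j = 86*(1/41) = 86/41 ≈ 2.0976)
a = 2469810 (a = 1857*1330 = 2469810)
K = 2469810
K/F(-97, j) = 2469810/((67*(-97))) = 2469810/(-6499) = 2469810*(-1/6499) = -2469810/6499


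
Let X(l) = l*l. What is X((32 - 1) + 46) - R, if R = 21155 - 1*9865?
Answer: -5361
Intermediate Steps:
X(l) = l²
R = 11290 (R = 21155 - 9865 = 11290)
X((32 - 1) + 46) - R = ((32 - 1) + 46)² - 1*11290 = (31 + 46)² - 11290 = 77² - 11290 = 5929 - 11290 = -5361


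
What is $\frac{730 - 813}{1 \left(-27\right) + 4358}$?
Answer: $- \frac{83}{4331} \approx -0.019164$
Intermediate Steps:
$\frac{730 - 813}{1 \left(-27\right) + 4358} = - \frac{83}{-27 + 4358} = - \frac{83}{4331}$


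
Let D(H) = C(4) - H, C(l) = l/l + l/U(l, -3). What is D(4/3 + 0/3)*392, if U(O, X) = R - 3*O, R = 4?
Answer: -980/3 ≈ -326.67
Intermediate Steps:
U(O, X) = 4 - 3*O
C(l) = 1 + l/(4 - 3*l) (C(l) = l/l + l/(4 - 3*l) = 1 + l/(4 - 3*l))
D(H) = ½ - H (D(H) = 2*(-2 + 4)/(-4 + 3*4) - H = 2*2/(-4 + 12) - H = 2*2/8 - H = 2*(⅛)*2 - H = ½ - H)
D(4/3 + 0/3)*392 = (½ - (4/3 + 0/3))*392 = (½ - (4*(⅓) + 0*(⅓)))*392 = (½ - (4/3 + 0))*392 = (½ - 1*4/3)*392 = (½ - 4/3)*392 = -⅚*392 = -980/3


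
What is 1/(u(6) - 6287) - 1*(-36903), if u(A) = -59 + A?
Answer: 233965019/6340 ≈ 36903.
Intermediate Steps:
1/(u(6) - 6287) - 1*(-36903) = 1/((-59 + 6) - 6287) - 1*(-36903) = 1/(-53 - 6287) + 36903 = 1/(-6340) + 36903 = -1/6340 + 36903 = 233965019/6340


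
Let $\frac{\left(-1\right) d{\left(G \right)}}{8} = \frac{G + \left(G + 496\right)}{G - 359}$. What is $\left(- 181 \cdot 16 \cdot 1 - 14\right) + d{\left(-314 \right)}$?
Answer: $- \frac{1959486}{673} \approx -2911.6$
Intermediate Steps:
$d{\left(G \right)} = - \frac{8 \left(496 + 2 G\right)}{-359 + G}$ ($d{\left(G \right)} = - 8 \frac{G + \left(G + 496\right)}{G - 359} = - 8 \frac{G + \left(496 + G\right)}{-359 + G} = - 8 \frac{496 + 2 G}{-359 + G} = - \frac{8 \left(496 + 2 G\right)}{-359 + G}$)
$\left(- 181 \cdot 16 \cdot 1 - 14\right) + d{\left(-314 \right)} = \left(- 181 \cdot 16 \cdot 1 - 14\right) + \frac{16 \left(-248 - -314\right)}{-359 - 314} = \left(\left(-181\right) 16 - 14\right) + \frac{16 \left(-248 + 314\right)}{-673} = \left(-2896 - 14\right) + 16 \left(- \frac{1}{673}\right) 66 = -2910 - \frac{1056}{673} = - \frac{1959486}{673}$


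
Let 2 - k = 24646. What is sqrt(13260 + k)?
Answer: 2*I*sqrt(2846) ≈ 106.7*I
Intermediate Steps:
k = -24644 (k = 2 - 1*24646 = 2 - 24646 = -24644)
sqrt(13260 + k) = sqrt(13260 - 24644) = sqrt(-11384) = 2*I*sqrt(2846)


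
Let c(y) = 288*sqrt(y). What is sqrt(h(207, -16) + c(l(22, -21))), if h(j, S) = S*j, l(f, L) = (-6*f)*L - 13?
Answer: 12*sqrt(-23 + 2*sqrt(2759)) ≈ 108.70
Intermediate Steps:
l(f, L) = -13 - 6*L*f (l(f, L) = -6*L*f - 13 = -13 - 6*L*f)
sqrt(h(207, -16) + c(l(22, -21))) = sqrt(-16*207 + 288*sqrt(-13 - 6*(-21)*22)) = sqrt(-3312 + 288*sqrt(-13 + 2772)) = sqrt(-3312 + 288*sqrt(2759))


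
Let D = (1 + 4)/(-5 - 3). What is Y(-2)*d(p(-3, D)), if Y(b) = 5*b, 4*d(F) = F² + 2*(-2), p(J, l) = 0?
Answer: 10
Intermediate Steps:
D = -5/8 (D = 5/(-8) = 5*(-⅛) = -5/8 ≈ -0.62500)
d(F) = -1 + F²/4 (d(F) = (F² + 2*(-2))/4 = (F² - 4)/4 = (-4 + F²)/4 = -1 + F²/4)
Y(-2)*d(p(-3, D)) = (5*(-2))*(-1 + (¼)*0²) = -10*(-1 + (¼)*0) = -10*(-1 + 0) = -10*(-1) = 10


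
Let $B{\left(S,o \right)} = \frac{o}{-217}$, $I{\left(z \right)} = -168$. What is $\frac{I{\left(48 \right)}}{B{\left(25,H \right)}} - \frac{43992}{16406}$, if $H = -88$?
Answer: $- \frac{2894079}{6941} \approx -416.95$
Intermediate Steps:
$B{\left(S,o \right)} = - \frac{o}{217}$ ($B{\left(S,o \right)} = o \left(- \frac{1}{217}\right) = - \frac{o}{217}$)
$\frac{I{\left(48 \right)}}{B{\left(25,H \right)}} - \frac{43992}{16406} = - \frac{168}{\left(- \frac{1}{217}\right) \left(-88\right)} - \frac{43992}{16406} = - \frac{168}{\frac{88}{217}} - \frac{1692}{631} = \left(-168\right) \frac{217}{88} - \frac{1692}{631} = - \frac{4557}{11} - \frac{1692}{631} = - \frac{2894079}{6941}$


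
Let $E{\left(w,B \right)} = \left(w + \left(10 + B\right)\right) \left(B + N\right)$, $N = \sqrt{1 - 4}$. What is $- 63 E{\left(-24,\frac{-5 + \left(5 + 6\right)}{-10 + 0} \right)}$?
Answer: $- \frac{13797}{25} + \frac{4599 i \sqrt{3}}{5} \approx -551.88 + 1593.1 i$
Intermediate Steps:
$N = i \sqrt{3}$ ($N = \sqrt{-3} = i \sqrt{3} \approx 1.732 i$)
$E{\left(w,B \right)} = \left(B + i \sqrt{3}\right) \left(10 + B + w\right)$ ($E{\left(w,B \right)} = \left(w + \left(10 + B\right)\right) \left(B + i \sqrt{3}\right) = \left(10 + B + w\right) \left(B + i \sqrt{3}\right) = \left(B + i \sqrt{3}\right) \left(10 + B + w\right)$)
$- 63 E{\left(-24,\frac{-5 + \left(5 + 6\right)}{-10 + 0} \right)} = - 63 \left(\left(\frac{-5 + \left(5 + 6\right)}{-10 + 0}\right)^{2} + 10 \frac{-5 + \left(5 + 6\right)}{-10 + 0} + \frac{-5 + \left(5 + 6\right)}{-10 + 0} \left(-24\right) + 10 i \sqrt{3} + i \frac{-5 + \left(5 + 6\right)}{-10 + 0} \sqrt{3} + i \left(-24\right) \sqrt{3}\right) = - 63 \left(\left(\frac{-5 + 11}{-10}\right)^{2} + 10 \frac{-5 + 11}{-10} + \frac{-5 + 11}{-10} \left(-24\right) + 10 i \sqrt{3} + i \frac{-5 + 11}{-10} \sqrt{3} - 24 i \sqrt{3}\right) = - 63 \left(\left(6 \left(- \frac{1}{10}\right)\right)^{2} + 10 \cdot 6 \left(- \frac{1}{10}\right) + 6 \left(- \frac{1}{10}\right) \left(-24\right) + 10 i \sqrt{3} + i 6 \left(- \frac{1}{10}\right) \sqrt{3} - 24 i \sqrt{3}\right) = - 63 \left(\left(- \frac{3}{5}\right)^{2} + 10 \left(- \frac{3}{5}\right) - - \frac{72}{5} + 10 i \sqrt{3} + i \left(- \frac{3}{5}\right) \sqrt{3} - 24 i \sqrt{3}\right) = - 63 \left(\frac{9}{25} - 6 + \frac{72}{5} + 10 i \sqrt{3} - \frac{3 i \sqrt{3}}{5} - 24 i \sqrt{3}\right) = - 63 \left(\frac{219}{25} - \frac{73 i \sqrt{3}}{5}\right) = - \frac{13797}{25} + \frac{4599 i \sqrt{3}}{5}$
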